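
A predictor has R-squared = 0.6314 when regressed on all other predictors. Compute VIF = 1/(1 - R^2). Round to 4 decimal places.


Denominator: 1 - 0.6314 = 0.3686.
VIF = 1 / 0.3686 = 2.7130.

2.7130


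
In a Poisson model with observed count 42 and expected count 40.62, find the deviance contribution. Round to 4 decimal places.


y/mu = 42/40.62 = 1.033973 (approx.), and ln(42/40.62) = 0.033409.
y * ln(y/mu) = 42 * 0.033409 = 1.403178.
y - mu = 1.38.
D = 2 * (1.403178 - 1.38) = 0.046356, which rounds to 0.0464.

0.0464


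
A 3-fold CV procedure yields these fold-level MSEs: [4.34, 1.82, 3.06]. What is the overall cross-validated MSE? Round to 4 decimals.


Sum of fold MSEs = 9.2200.
Average = 9.2200 / 3 = 3.0733.

3.0733


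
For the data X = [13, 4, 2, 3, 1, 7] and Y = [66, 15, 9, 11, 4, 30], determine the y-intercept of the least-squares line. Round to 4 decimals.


Compute b1 = 5.1837 from the OLS formula.
With xbar = 5.0000 and ybar = 22.5000, the intercept is:
b0 = 22.5000 - 5.1837 * 5.0000 = -3.4184.

-3.4184


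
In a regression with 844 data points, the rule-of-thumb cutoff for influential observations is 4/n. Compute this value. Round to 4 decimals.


Cook's distance cutoff = 4/n = 4/844.
= 0.0047.

0.0047


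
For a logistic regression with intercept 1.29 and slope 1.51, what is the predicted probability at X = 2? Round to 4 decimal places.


Compute z = 1.29 + (1.51)(2) = 4.3100.
exp(-z) = 0.0134.
P = 1/(1 + 0.0134) = 0.9867.

0.9867


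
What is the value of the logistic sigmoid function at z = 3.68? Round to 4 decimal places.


Compute exp(-3.6800) = 0.0252.
Sigmoid = 1 / (1 + 0.0252) = 1 / 1.0252 = 0.9754.

0.9754


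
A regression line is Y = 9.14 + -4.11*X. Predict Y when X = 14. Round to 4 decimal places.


Substitute X = 14 into the equation:
Y = 9.14 + -4.11 * 14 = 9.14 + -57.5400 = -48.4000.

-48.4000


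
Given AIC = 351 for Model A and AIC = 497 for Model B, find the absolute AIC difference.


Compute |351 - 497| = 146.
Model A has the smaller AIC.

146


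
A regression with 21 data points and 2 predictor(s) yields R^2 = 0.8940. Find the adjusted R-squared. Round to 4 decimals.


Using the formula:
(1 - 0.8940) = 0.1060.
Multiply by 20/18: 0.1060 * 20 = 2.1200, then 2.1200 / 18 = 0.1178.
Adj R^2 = 1 - 0.1178 = 0.8822.

0.8822


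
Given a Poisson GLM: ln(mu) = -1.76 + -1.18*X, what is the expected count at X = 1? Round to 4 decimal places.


Compute eta = -1.76 + -1.18 * 1 = -2.9400.
Apply inverse link: mu = e^-2.9400 = 0.0529.

0.0529


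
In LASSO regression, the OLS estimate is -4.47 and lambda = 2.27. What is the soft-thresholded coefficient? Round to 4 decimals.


|beta_OLS| = 4.47.
lambda = 2.27.
Since |beta| > lambda, coefficient = sign(beta)*(|beta| - lambda) = -2.2000.
Result = -2.2000.

-2.2000


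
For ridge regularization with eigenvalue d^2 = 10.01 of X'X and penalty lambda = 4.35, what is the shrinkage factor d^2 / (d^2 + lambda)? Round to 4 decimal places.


Compute the denominator: 10.01 + 4.35 = 14.3600.
Shrinkage factor = 10.01 / 14.3600 = 0.6971.

0.6971


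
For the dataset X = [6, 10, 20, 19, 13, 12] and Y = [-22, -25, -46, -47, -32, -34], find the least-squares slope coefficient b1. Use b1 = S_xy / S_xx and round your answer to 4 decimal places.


Calculate xbar = 13.3333, ybar = -34.3333.
S_xx = 143.3333, S_xy = -272.3333.
Using b1 = S_xy / S_xx = -272.3333 / 143.3333, we get b1 = -1.9000.

-1.9000


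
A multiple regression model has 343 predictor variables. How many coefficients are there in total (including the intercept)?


Total coefficients = number of predictors + 1 (for the intercept).
= 343 + 1 = 344.

344


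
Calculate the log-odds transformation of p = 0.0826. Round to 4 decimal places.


The odds are p/(1-p) = 0.0826 / 0.9174 = 0.0900.
logit(p) = ln(0.0900) = -2.4075.

-2.4075


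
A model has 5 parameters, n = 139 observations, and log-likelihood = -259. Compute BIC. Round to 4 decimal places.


k * ln(n) = 5 * ln(139) = 5 * 4.934474 = 24.672370.
-2 * loglik = -2 * (-259) = 518.
BIC = 24.672370 + 518 = 542.672370, which rounds to 542.6724.

542.6724


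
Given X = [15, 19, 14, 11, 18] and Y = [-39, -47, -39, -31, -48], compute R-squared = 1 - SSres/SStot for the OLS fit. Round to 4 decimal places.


After computing the OLS fit (b0=-8.1311, b1=-2.1214):
SSres = 7.3932, SStot = 192.8000.
R^2 = 1 - 7.3932/192.8000 = 0.9617.

0.9617


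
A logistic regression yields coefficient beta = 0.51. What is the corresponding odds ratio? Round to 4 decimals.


Odds ratio = exp(beta) = exp(0.51).
= 1.6653.

1.6653


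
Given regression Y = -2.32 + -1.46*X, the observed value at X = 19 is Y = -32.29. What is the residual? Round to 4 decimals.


Predicted = -2.32 + -1.46 * 19 = -30.0600.
Residual = -32.29 - -30.0600 = -2.2300.

-2.2300


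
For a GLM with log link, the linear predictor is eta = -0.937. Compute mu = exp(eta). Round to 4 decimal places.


The inverse log link gives:
mu = exp(-0.937) = 0.3918.

0.3918


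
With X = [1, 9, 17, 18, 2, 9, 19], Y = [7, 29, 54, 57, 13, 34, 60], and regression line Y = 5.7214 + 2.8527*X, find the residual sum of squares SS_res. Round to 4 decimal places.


Predicted values from Y = 5.7214 + 2.8527*X.
Residuals: [-1.5741, -2.3957, -0.2173, -0.0700, 1.5732, 2.6043, 0.0773].
SSres = 17.5326.

17.5326


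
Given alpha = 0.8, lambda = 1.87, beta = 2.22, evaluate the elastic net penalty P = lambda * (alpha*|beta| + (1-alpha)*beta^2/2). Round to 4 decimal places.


alpha * |beta| = 0.8 * 2.22 = 1.7760.
(1-alpha) * beta^2/2 = 0.2 * 4.9284/2 = 0.4928.
Total = 1.87 * (1.7760 + 0.4928) = 4.2427.

4.2427


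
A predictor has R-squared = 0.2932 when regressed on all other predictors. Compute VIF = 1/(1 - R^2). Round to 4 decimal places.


VIF = 1 / (1 - 0.2932).
= 1 / 0.7068 = 1.4148.

1.4148


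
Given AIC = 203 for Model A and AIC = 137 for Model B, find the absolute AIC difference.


Compute |203 - 137| = 66.
Model B has the smaller AIC.

66


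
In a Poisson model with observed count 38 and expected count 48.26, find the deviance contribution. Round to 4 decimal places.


First: ln(38/48.26) = -0.239017.
Then: 38 * -0.239017 = -9.082646.
y - mu = 38 - 48.26 = -10.26.
D = 2(-9.082646 - -10.26) = 2.354708, which rounds to 2.3547.

2.3547


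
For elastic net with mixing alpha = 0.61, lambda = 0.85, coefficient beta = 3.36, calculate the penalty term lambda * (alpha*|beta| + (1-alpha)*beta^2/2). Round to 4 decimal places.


Compute:
L1 = 0.61 * 3.36 = 2.0496.
L2 = 0.39 * 3.36^2 / 2 = 2.2015.
Penalty = 0.85 * (2.0496 + 2.2015) = 3.6134.

3.6134


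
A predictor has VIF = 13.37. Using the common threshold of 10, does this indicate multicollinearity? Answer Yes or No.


Check: VIF = 13.37 vs threshold = 10.
Since 13.37 >= 10, the answer is Yes.

Yes


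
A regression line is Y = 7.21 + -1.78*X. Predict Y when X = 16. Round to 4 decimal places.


Substitute X = 16 into the equation:
Y = 7.21 + -1.78 * 16 = 7.21 + -28.4800 = -21.2700.

-21.2700


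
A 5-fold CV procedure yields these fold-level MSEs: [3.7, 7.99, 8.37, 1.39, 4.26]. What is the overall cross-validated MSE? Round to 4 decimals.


Sum of fold MSEs = 25.7100.
Average = 25.7100 / 5 = 5.1420.

5.1420


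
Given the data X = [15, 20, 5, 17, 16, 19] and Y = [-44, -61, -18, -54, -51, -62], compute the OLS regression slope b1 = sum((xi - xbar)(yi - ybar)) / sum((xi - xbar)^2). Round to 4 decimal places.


First compute the means: xbar = 15.3333, ybar = -48.3333.
Then S_xx = sum((xi - xbar)^2) = 145.3333.
S_xy = sum((xi - xbar)(yi - ybar)) = -435.3333.
b1 = S_xy / S_xx = -435.3333 / 145.3333 = -2.9954.

-2.9954


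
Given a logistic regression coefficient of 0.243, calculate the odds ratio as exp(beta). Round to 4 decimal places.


Odds ratio = exp(beta) = exp(0.243).
= 1.2751.

1.2751


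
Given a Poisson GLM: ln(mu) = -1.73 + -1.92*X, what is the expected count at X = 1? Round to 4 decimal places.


Compute eta = -1.73 + -1.92 * 1 = -3.6500.
Apply inverse link: mu = e^-3.6500 = 0.0260.

0.0260


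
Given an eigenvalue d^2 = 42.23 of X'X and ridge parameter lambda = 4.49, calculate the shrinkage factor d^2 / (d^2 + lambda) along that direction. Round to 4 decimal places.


d^2 + lambda = 42.23 + 4.49 = 46.7200.
Shrinkage factor = 42.23/46.7200 = 0.9039.

0.9039


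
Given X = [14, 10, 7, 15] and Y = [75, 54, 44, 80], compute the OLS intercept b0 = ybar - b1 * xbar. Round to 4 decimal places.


Compute b1 = 4.5976 from the OLS formula.
With xbar = 11.5000 and ybar = 63.2500, the intercept is:
b0 = 63.2500 - 4.5976 * 11.5000 = 10.3780.

10.3780


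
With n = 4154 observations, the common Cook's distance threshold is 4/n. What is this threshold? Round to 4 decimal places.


Using the rule of thumb:
Threshold = 4 / 4154 = 0.0010.

0.0010


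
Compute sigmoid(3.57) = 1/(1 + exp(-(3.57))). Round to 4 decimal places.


exp(-3.5700) = 0.0282.
1 + exp(-z) = 1.0282.
sigmoid = 1/1.0282 = 0.9726.

0.9726


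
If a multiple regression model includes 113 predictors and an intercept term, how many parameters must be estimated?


Total coefficients = number of predictors + 1 (for the intercept).
= 113 + 1 = 114.

114


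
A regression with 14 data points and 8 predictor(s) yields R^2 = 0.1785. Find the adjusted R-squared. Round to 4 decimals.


Using the formula:
(1 - 0.1785) = 0.8215.
Multiply by 13/5: 0.8215 * 13 = 10.6795, then 10.6795 / 5 = 2.1359.
Adj R^2 = 1 - 2.1359 = -1.1359.

-1.1359


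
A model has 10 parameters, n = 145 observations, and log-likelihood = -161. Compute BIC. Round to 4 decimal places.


Compute k*ln(n) = 10*ln(145) = 10*4.976734 = 49.767340.
Then -2*loglik = 322.
BIC = 49.767340 + 322 = 371.767340, which rounds to 371.7673.

371.7673


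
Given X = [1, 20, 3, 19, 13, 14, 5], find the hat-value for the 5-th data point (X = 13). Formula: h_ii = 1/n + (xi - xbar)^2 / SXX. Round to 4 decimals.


Compute xbar = 10.7143 with n = 7 observations.
SXX = 357.4286.
Leverage = 1/7 + (13 - 10.7143)^2/357.4286 = 0.1575.

0.1575


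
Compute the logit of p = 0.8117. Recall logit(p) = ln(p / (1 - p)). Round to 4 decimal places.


Compute the odds: 0.8117/0.1883 = 4.3107.
Take the natural log: ln(4.3107) = 1.4611.

1.4611


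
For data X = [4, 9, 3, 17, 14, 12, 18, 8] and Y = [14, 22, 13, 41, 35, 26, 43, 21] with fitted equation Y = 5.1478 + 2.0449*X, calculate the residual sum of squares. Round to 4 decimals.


For each point, residual = actual - predicted.
Residuals: [0.6726, -1.5519, 1.7175, 1.0889, 1.2236, -3.6866, 1.0440, -0.5070].
Sum of squared residuals = 23.4315.

23.4315


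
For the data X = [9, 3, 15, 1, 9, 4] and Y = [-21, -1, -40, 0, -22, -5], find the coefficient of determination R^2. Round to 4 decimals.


After computing the OLS fit (b0=5.8381, b1=-3.0251):
SSres = 15.2497, SStot = 1230.8333.
R^2 = 1 - 15.2497/1230.8333 = 0.9876.

0.9876


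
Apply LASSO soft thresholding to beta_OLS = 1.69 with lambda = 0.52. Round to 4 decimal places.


Check: |1.69| = 1.69 vs lambda = 0.52.
Since |beta| > lambda, coefficient = sign(beta)*(|beta| - lambda) = 1.1700.
Soft-thresholded coefficient = 1.1700.

1.1700


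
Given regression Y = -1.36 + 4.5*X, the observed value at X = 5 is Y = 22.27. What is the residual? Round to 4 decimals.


Compute yhat = -1.36 + (4.5)(5) = 21.1400.
Residual = actual - predicted = 22.27 - 21.1400 = 1.1300.

1.1300


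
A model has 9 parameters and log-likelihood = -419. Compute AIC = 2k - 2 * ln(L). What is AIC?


AIC = 2k - 2*loglik = 2(9) - 2(-419).
= 18 + 838 = 856.

856


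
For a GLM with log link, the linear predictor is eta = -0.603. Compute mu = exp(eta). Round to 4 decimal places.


Apply the inverse link:
mu = e^-0.603 = 0.5472.

0.5472


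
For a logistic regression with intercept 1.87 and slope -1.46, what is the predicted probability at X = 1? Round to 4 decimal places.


Linear predictor: z = 1.87 + -1.46 * 1 = 0.4100.
P = 1/(1 + exp(-0.4100)) = 1/(1 + 0.6637) = 0.6011.

0.6011


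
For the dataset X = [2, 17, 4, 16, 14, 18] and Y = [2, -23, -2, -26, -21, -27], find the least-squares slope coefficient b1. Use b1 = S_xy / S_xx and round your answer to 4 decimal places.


The sample means are xbar = 11.8333 and ybar = -16.1667.
Compute S_xx = 244.8333 and S_xy = -443.1667.
Slope b1 = S_xy / S_xx = -443.1667 / 244.8333 = -1.8101.

-1.8101


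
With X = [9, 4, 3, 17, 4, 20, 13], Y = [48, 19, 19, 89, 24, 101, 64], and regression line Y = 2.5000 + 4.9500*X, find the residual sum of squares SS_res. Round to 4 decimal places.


Compute predicted values, then residuals = yi - yhat_i.
Residuals: [0.9500, -3.3000, 1.6500, 2.3500, 1.7000, -0.5000, -2.8500].
SSres = sum(residual^2) = 31.3000.

31.3000


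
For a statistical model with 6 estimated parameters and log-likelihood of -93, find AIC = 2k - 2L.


AIC = 2*6 - 2*(-93).
= 12 + 186 = 198.

198


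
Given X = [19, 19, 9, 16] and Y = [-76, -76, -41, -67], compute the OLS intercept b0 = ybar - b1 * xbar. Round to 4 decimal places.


Compute b1 = -3.5056 from the OLS formula.
With xbar = 15.7500 and ybar = -65.0000, the intercept is:
b0 = -65.0000 - -3.5056 * 15.7500 = -9.7865.

-9.7865


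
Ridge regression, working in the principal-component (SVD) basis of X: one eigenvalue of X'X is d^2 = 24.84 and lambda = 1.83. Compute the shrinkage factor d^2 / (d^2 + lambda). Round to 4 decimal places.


Compute the denominator: 24.84 + 1.83 = 26.6700.
Shrinkage factor = 24.84 / 26.6700 = 0.9314.

0.9314


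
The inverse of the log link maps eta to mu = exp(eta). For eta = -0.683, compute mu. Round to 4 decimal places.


Apply the inverse link:
mu = e^-0.683 = 0.5051.

0.5051


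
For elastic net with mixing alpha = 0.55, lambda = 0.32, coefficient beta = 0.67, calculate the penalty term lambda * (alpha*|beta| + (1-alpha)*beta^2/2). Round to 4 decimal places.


L1 component = 0.55 * |0.67| = 0.3685.
L2 component = 0.45 * 0.67^2 / 2 = 0.1010.
Penalty = 0.32 * (0.3685 + 0.1010) = 0.32 * 0.4695 = 0.1502.

0.1502


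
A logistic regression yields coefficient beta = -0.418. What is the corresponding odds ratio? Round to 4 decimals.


exp(-0.418) = 0.6584.
So the odds ratio is 0.6584.

0.6584


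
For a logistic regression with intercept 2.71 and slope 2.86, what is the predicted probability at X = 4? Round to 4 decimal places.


z = 2.71 + 2.86 * 4 = 14.1500.
Sigmoid: P = 1 / (1 + exp(-14.1500)) = 1.0000.

1.0000


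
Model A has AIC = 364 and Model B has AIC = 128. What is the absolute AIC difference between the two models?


Absolute difference = |364 - 128| = 236.
The model with lower AIC (B) is preferred.

236


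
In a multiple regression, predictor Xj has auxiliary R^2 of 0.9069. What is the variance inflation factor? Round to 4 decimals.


Denominator: 1 - 0.9069 = 0.0931.
VIF = 1 / 0.0931 = 10.7411.

10.7411


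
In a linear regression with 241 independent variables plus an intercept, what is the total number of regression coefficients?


Each predictor gets one coefficient, plus one intercept.
Total parameters = 241 + 1 = 242.

242


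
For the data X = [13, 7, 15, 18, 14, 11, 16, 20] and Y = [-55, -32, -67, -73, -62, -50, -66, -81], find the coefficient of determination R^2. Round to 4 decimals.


After computing the OLS fit (b0=-8.1299, b1=-3.6926):
SSres = 28.5887, SStot = 1603.5000.
R^2 = 1 - 28.5887/1603.5000 = 0.9822.

0.9822


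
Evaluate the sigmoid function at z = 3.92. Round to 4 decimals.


First, exp(-3.9200) = 0.0198.
Then sigma(z) = 1/(1 + 0.0198) = 0.9805.

0.9805


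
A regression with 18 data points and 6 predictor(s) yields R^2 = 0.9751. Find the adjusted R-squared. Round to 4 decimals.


Plug in: Adj R^2 = 1 - (1 - 0.9751) * 17/11.
= 1 - 0.0249 * 17/11
= 1 - 0.4233 / 11
= 1 - 0.0385 = 0.9615.

0.9615


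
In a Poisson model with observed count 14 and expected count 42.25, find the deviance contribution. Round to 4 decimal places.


First: ln(14/42.25) = -1.104547.
Then: 14 * -1.104547 = -15.463658.
y - mu = 14 - 42.25 = -28.25.
D = 2(-15.463658 - -28.25) = 25.572684, which rounds to 25.5727.

25.5727


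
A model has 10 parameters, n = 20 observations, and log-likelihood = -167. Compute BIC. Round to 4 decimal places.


ln(20) = 2.995732.
k * ln(n) = 10 * 2.995732 = 29.957320.
-2L = 334.
BIC = 29.957320 + 334 = 363.957320, which rounds to 363.9573.

363.9573


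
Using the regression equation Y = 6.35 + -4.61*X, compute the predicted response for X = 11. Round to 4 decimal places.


Substitute X = 11 into the equation:
Y = 6.35 + -4.61 * 11 = 6.35 + -50.7100 = -44.3600.

-44.3600


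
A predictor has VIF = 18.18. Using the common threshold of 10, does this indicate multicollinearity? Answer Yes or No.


The threshold is 10.
VIF = 18.18 is >= 10.
Multicollinearity indication: Yes.

Yes


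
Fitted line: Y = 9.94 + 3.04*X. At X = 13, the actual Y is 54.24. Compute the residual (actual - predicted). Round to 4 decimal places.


Compute yhat = 9.94 + (3.04)(13) = 49.4600.
Residual = actual - predicted = 54.24 - 49.4600 = 4.7800.

4.7800


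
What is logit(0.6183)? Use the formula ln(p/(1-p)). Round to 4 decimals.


1 - p = 0.3817.
p/(1-p) = 1.6199.
logit = ln(1.6199) = 0.4823.

0.4823


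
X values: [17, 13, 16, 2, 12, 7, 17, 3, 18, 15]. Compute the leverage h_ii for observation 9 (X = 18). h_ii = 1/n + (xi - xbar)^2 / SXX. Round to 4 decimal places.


Compute xbar = 12.0000 with n = 10 observations.
SXX = 318.0000.
Leverage = 1/10 + (18 - 12.0000)^2/318.0000 = 0.2132.

0.2132


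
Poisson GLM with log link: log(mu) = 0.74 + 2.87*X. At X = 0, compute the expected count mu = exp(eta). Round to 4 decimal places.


eta = 0.74 + 2.87 * 0 = 0.7400.
mu = exp(0.7400) = 2.0959.

2.0959


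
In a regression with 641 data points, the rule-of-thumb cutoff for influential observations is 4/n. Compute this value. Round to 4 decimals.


Using the rule of thumb:
Threshold = 4 / 641 = 0.0062.

0.0062


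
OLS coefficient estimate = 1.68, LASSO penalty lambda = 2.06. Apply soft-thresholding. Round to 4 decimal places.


Absolute value: |1.68| = 1.68.
Compare to lambda = 2.06.
Since |beta| <= lambda, the coefficient is set to 0.

0.0000


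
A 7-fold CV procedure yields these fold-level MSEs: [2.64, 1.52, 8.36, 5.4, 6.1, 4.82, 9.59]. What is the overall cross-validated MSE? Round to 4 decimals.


Sum of fold MSEs = 38.4300.
Average = 38.4300 / 7 = 5.4900.

5.4900


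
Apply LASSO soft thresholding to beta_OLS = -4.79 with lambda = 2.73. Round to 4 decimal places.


|beta_OLS| = 4.79.
lambda = 2.73.
Since |beta| > lambda, coefficient = sign(beta)*(|beta| - lambda) = -2.0600.
Result = -2.0600.

-2.0600


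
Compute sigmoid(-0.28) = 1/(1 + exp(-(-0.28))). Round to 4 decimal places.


First, exp(0.2800) = 1.3231.
Then sigma(z) = 1/(1 + 1.3231) = 0.4305.

0.4305


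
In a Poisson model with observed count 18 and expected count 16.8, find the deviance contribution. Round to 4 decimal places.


Compute y*ln(y/mu) = 18*ln(18/16.8) = 18*0.068993 = 1.241874.
y - mu = 1.2.
D = 2*(1.241874 - (1.2)) = 0.083748, which rounds to 0.0837.

0.0837


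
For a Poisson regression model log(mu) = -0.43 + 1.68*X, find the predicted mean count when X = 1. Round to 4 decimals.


eta = -0.43 + 1.68 * 1 = 1.2500.
mu = exp(1.2500) = 3.4903.

3.4903


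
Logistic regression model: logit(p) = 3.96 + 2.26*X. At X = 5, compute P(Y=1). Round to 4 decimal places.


Linear predictor: z = 3.96 + 2.26 * 5 = 15.2600.
P = 1/(1 + exp(-15.2600)) = 1/(1 + 0.0000) = 1.0000.

1.0000


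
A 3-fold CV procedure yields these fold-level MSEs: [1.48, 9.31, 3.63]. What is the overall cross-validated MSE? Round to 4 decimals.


Add all fold MSEs: 14.4200.
Divide by k = 3: 14.4200/3 = 4.8067.

4.8067


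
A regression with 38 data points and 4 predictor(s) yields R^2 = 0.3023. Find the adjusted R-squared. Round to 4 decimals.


Plug in: Adj R^2 = 1 - (1 - 0.3023) * 37/33.
= 1 - 0.6977 * 37/33
= 1 - 25.8149 / 33
= 1 - 0.7823 = 0.2177.

0.2177


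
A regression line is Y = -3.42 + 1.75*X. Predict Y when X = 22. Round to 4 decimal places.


Plug X = 22 into Y = -3.42 + 1.75*X:
Y = -3.42 + 38.5000 = 35.0800.

35.0800


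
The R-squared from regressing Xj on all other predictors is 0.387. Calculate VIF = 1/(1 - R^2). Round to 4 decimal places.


Using VIF = 1/(1 - R^2_j):
1 - 0.387 = 0.613.
VIF = 1.6313.

1.6313


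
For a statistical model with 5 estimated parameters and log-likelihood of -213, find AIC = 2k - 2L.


AIC = 2k - 2*loglik = 2(5) - 2(-213).
= 10 + 426 = 436.

436


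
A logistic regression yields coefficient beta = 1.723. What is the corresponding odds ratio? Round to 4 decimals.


Odds ratio = exp(beta) = exp(1.723).
= 5.6013.

5.6013


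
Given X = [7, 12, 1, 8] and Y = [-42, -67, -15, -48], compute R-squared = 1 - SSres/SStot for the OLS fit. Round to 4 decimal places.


The fitted line is Y = -9.9194 + -4.7258*X.
SSres = 1.3387, SStot = 1386.0000.
R^2 = 1 - SSres/SStot = 0.9990.

0.9990


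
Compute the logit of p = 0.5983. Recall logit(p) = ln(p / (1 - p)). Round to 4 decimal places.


The odds are p/(1-p) = 0.5983 / 0.4017 = 1.4894.
logit(p) = ln(1.4894) = 0.3984.

0.3984


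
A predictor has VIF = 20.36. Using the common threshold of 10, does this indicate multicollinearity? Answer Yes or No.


The threshold is 10.
VIF = 20.36 is >= 10.
Multicollinearity indication: Yes.

Yes


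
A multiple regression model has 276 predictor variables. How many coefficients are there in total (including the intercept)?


Total coefficients = number of predictors + 1 (for the intercept).
= 276 + 1 = 277.

277


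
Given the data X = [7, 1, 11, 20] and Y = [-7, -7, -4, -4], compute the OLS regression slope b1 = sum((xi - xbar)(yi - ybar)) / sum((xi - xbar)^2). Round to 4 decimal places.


First compute the means: xbar = 9.7500, ybar = -5.5000.
Then S_xx = sum((xi - xbar)^2) = 190.7500.
S_xy = sum((xi - xbar)(yi - ybar)) = 34.5000.
b1 = S_xy / S_xx = 34.5000 / 190.7500 = 0.1809.

0.1809


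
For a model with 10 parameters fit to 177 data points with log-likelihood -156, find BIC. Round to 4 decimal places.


k * ln(n) = 10 * ln(177) = 10 * 5.176150 = 51.761500.
-2 * loglik = -2 * (-156) = 312.
BIC = 51.761500 + 312 = 363.761500, which rounds to 363.7615.

363.7615


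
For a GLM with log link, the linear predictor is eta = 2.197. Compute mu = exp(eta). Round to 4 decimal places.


mu = exp(eta) = exp(2.197).
= 8.9980.

8.9980


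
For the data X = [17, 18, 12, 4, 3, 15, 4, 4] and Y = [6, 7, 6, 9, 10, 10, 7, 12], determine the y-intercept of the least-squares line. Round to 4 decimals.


The slope is b1 = -0.1775.
Sample means are xbar = 9.6250 and ybar = 8.3750.
Intercept: b0 = 8.3750 - (-0.1775)(9.6250) = 10.0835.

10.0835


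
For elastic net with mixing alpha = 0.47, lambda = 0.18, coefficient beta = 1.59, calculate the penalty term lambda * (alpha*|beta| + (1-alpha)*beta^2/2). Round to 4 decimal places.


Compute:
L1 = 0.47 * 1.59 = 0.7473.
L2 = 0.53 * 1.59^2 / 2 = 0.6699.
Penalty = 0.18 * (0.7473 + 0.6699) = 0.2551.

0.2551


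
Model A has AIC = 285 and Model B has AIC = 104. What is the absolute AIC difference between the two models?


Compute |285 - 104| = 181.
Model B has the smaller AIC.

181


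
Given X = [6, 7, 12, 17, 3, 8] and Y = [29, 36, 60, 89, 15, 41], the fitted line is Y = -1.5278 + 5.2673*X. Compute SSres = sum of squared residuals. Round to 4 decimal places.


Predicted values from Y = -1.5278 + 5.2673*X.
Residuals: [-1.0760, 0.6567, -1.6798, 0.9837, 0.7259, 0.3894].
SSres = 6.0570.

6.0570


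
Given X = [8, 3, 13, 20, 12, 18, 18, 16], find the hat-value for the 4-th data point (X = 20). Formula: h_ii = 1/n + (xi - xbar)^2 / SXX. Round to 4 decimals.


n = 8, xbar = 13.5000.
SXX = sum((xi - xbar)^2) = 232.0000.
h = 1/8 + (20 - 13.5000)^2 / 232.0000 = 0.3071.

0.3071


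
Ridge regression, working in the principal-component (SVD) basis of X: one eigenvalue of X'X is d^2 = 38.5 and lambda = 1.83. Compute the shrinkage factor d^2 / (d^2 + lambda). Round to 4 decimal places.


Denominator = d^2 + lambda = 38.5 + 1.83 = 40.3300.
Shrinkage = 38.5 / 40.3300 = 0.9546.

0.9546


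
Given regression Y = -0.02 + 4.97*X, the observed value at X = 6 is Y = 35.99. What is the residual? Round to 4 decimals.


Fitted value at X = 6 is yhat = -0.02 + 4.97*6 = 29.8000.
Residual = 35.99 - 29.8000 = 6.1900.

6.1900


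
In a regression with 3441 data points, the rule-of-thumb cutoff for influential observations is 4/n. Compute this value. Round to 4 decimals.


Using the rule of thumb:
Threshold = 4 / 3441 = 0.0012.

0.0012


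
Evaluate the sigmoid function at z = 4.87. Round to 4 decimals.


First, exp(-4.8700) = 0.0077.
Then sigma(z) = 1/(1 + 0.0077) = 0.9924.

0.9924


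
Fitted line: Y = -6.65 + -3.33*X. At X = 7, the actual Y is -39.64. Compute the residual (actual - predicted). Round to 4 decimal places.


Predicted = -6.65 + -3.33 * 7 = -29.9600.
Residual = -39.64 - -29.9600 = -9.6800.

-9.6800


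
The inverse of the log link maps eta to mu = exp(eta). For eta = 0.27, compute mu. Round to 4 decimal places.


Apply the inverse link:
mu = e^0.27 = 1.3100.

1.3100


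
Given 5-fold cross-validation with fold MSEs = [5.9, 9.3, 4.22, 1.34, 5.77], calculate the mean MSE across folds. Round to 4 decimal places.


Sum of fold MSEs = 26.5300.
Average = 26.5300 / 5 = 5.3060.

5.3060


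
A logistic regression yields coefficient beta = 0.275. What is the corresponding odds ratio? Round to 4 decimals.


Odds ratio = exp(beta) = exp(0.275).
= 1.3165.

1.3165


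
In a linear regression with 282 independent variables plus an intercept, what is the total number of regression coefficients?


Including the intercept, the model has 282 predictor coefficients + 1 intercept.
Total = 283.

283


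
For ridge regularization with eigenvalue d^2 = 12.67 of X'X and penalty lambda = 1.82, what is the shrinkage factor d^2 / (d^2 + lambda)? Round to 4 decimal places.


d^2 + lambda = 12.67 + 1.82 = 14.4900.
Shrinkage factor = 12.67/14.4900 = 0.8744.

0.8744


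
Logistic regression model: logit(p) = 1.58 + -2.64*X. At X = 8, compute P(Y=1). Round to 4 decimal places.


Linear predictor: z = 1.58 + -2.64 * 8 = -19.5400.
P = 1/(1 + exp(19.5400)) = 1/(1 + 306276853.2314) = 0.0000.

0.0000


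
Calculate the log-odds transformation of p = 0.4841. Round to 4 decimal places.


1 - p = 0.5159.
p/(1-p) = 0.9384.
logit = ln(0.9384) = -0.0636.

-0.0636


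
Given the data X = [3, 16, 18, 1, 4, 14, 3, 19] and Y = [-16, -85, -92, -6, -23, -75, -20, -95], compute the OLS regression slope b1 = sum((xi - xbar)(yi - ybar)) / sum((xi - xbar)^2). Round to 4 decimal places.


The sample means are xbar = 9.7500 and ybar = -51.5000.
Compute S_xx = 411.5000 and S_xy = -2060.0000.
Slope b1 = S_xy / S_xx = -2060.0000 / 411.5000 = -5.0061.

-5.0061


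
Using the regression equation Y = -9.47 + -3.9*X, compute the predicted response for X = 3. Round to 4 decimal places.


Plug X = 3 into Y = -9.47 + -3.9*X:
Y = -9.47 + -11.7000 = -21.1700.

-21.1700


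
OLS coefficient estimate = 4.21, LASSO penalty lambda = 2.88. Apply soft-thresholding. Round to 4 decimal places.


Check: |4.21| = 4.21 vs lambda = 2.88.
Since |beta| > lambda, coefficient = sign(beta)*(|beta| - lambda) = 1.3300.
Soft-thresholded coefficient = 1.3300.

1.3300


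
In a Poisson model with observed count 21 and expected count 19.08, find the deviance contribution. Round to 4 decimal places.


y/mu = 21/19.08 = 1.100629 (approx.), and ln(21/19.08) = 0.095882.
y * ln(y/mu) = 21 * 0.095882 = 2.013522.
y - mu = 1.92.
D = 2 * (2.013522 - 1.92) = 0.187044, which rounds to 0.1870.

0.1870


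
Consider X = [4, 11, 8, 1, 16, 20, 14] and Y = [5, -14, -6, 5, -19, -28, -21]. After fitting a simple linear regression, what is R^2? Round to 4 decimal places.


After computing the OLS fit (b0=8.7161, b1=-1.8785):
SSres = 39.9921, SStot = 998.8571.
R^2 = 1 - 39.9921/998.8571 = 0.9600.

0.9600


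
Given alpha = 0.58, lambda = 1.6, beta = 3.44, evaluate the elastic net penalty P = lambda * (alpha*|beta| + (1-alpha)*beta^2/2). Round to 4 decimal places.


Compute:
L1 = 0.58 * 3.44 = 1.9952.
L2 = 0.42 * 3.44^2 / 2 = 2.4851.
Penalty = 1.6 * (1.9952 + 2.4851) = 7.1684.

7.1684


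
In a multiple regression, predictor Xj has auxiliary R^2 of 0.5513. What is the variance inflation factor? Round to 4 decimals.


Using VIF = 1/(1 - R^2_j):
1 - 0.5513 = 0.4487.
VIF = 2.2287.

2.2287


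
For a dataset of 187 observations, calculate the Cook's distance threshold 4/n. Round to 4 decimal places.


The threshold is 4/n.
4/187 = 0.0214.

0.0214


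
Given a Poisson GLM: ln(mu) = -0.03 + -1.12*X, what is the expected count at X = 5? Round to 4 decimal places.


Linear predictor: eta = -0.03 + (-1.12)(5) = -5.6300.
Expected count: mu = exp(-5.6300) = 0.0036.

0.0036


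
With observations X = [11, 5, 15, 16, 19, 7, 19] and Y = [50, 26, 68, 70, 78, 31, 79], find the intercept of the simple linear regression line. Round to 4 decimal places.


First find the slope: b1 = 3.9002.
Means: xbar = 13.1429, ybar = 57.4286.
b0 = ybar - b1 * xbar = 57.4286 - 3.9002 * 13.1429 = 6.1694.

6.1694


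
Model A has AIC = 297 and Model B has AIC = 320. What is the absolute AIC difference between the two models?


Absolute difference = |297 - 320| = 23.
The model with lower AIC (A) is preferred.

23


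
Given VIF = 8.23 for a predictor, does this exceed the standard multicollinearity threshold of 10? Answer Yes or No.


Compare VIF = 8.23 to the threshold of 10.
8.23 < 10, so the answer is No.

No


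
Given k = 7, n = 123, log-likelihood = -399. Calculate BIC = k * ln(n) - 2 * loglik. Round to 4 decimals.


ln(123) = 4.812184.
k * ln(n) = 7 * 4.812184 = 33.685288.
-2L = 798.
BIC = 33.685288 + 798 = 831.685288, which rounds to 831.6853.

831.6853


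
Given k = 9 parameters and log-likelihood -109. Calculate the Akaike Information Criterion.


AIC = 2k - 2*loglik = 2(9) - 2(-109).
= 18 + 218 = 236.

236


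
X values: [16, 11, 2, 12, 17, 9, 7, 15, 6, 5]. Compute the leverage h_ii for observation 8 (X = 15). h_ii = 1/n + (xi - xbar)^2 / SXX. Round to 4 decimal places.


n = 10, xbar = 10.0000.
SXX = sum((xi - xbar)^2) = 230.0000.
h = 1/10 + (15 - 10.0000)^2 / 230.0000 = 0.2087.

0.2087


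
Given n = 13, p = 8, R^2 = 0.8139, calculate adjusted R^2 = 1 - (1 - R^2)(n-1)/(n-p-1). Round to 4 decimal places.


Adjusted R^2 = 1 - (1 - R^2) * (n-1)/(n-p-1).
(1 - R^2) = 0.1861.
(n-1)/(n-p-1) = 12/4.
(1 - R^2) * (n-1) = 0.1861 * 12 = 2.2332.
Divide by (n-p-1): 2.2332 / 4 = 0.5583.
Adj R^2 = 1 - 0.5583 = 0.4417.

0.4417


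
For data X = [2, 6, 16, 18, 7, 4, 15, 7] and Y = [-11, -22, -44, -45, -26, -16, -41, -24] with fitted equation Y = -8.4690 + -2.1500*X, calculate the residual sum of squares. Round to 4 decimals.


For each point, residual = actual - predicted.
Residuals: [1.7690, -0.6310, -1.1310, 2.1690, -2.4810, 1.0690, -0.2810, -0.4810].
Sum of squared residuals = 17.1197.

17.1197


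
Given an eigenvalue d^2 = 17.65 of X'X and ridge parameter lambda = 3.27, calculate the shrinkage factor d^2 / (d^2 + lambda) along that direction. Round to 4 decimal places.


d^2 + lambda = 17.65 + 3.27 = 20.9200.
Shrinkage factor = 17.65/20.9200 = 0.8437.

0.8437


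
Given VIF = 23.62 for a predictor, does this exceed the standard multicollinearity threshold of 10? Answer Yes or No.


The threshold is 10.
VIF = 23.62 is >= 10.
Multicollinearity indication: Yes.

Yes


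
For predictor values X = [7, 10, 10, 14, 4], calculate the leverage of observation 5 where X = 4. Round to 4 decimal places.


Mean of X: xbar = 9.0000.
SXX = 56.0000.
For X = 4: h = 1/5 + (4 - 9.0000)^2/56.0000 = 0.6464.

0.6464


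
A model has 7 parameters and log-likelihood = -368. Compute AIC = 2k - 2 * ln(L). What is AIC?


AIC = 2*7 - 2*(-368).
= 14 + 736 = 750.

750


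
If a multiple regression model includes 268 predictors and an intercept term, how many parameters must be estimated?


Total coefficients = number of predictors + 1 (for the intercept).
= 268 + 1 = 269.

269


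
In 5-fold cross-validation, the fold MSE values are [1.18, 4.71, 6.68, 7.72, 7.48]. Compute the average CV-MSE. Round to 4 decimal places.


Sum of fold MSEs = 27.7700.
Average = 27.7700 / 5 = 5.5540.

5.5540


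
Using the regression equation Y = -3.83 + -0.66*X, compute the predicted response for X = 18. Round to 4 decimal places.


Plug X = 18 into Y = -3.83 + -0.66*X:
Y = -3.83 + -11.8800 = -15.7100.

-15.7100


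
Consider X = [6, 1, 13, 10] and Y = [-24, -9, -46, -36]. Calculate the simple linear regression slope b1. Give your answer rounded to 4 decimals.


The sample means are xbar = 7.5000 and ybar = -28.7500.
Compute S_xx = 81.0000 and S_xy = -248.5000.
Slope b1 = S_xy / S_xx = -248.5000 / 81.0000 = -3.0679.

-3.0679


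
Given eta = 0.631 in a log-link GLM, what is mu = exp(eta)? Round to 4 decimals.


Apply the inverse link:
mu = e^0.631 = 1.8795.

1.8795


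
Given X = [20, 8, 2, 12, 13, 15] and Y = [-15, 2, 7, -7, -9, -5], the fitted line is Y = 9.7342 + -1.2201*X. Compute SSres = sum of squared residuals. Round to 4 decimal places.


Predicted values from Y = 9.7342 + -1.2201*X.
Residuals: [-0.3322, 2.0266, -0.2940, -2.0930, -2.8729, 3.5673].
SSres = 29.6637.

29.6637


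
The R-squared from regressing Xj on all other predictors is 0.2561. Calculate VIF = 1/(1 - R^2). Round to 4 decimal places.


VIF = 1 / (1 - 0.2561).
= 1 / 0.7439 = 1.3443.

1.3443


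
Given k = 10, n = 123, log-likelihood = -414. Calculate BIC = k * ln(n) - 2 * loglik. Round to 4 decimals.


Compute k*ln(n) = 10*ln(123) = 10*4.812184 = 48.121840.
Then -2*loglik = 828.
BIC = 48.121840 + 828 = 876.121840, which rounds to 876.1218.

876.1218


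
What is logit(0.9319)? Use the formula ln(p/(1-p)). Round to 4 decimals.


1 - p = 0.0681.
p/(1-p) = 13.6843.
logit = ln(13.6843) = 2.6162.

2.6162


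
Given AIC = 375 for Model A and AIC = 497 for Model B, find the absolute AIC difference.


Absolute difference = |375 - 497| = 122.
The model with lower AIC (A) is preferred.

122


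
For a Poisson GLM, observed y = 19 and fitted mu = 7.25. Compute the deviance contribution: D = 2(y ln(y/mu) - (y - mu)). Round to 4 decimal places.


First: ln(19/7.25) = 0.963438.
Then: 19 * 0.963438 = 18.305322.
y - mu = 19 - 7.25 = 11.75.
D = 2(18.305322 - 11.75) = 13.110644, which rounds to 13.1106.

13.1106


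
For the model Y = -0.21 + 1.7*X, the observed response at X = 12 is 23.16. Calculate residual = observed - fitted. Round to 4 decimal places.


Compute yhat = -0.21 + (1.7)(12) = 20.1900.
Residual = actual - predicted = 23.16 - 20.1900 = 2.9700.

2.9700


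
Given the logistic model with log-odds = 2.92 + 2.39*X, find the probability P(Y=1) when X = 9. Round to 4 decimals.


Linear predictor: z = 2.92 + 2.39 * 9 = 24.4300.
P = 1/(1 + exp(-24.4300)) = 1/(1 + 0.0000) = 1.0000.

1.0000


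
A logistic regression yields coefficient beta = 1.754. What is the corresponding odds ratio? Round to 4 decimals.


Odds ratio = exp(beta) = exp(1.754).
= 5.7777.

5.7777


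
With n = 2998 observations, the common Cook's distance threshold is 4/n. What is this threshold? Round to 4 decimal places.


The threshold is 4/n.
4/2998 = 0.0013.

0.0013


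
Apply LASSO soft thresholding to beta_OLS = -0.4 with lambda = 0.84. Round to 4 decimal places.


Check: |-0.4| = 0.4 vs lambda = 0.84.
Since |beta| <= lambda, the coefficient is set to 0.
Soft-thresholded coefficient = 0.0000.

0.0000


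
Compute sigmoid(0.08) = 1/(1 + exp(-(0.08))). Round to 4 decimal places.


First, exp(-0.0800) = 0.9231.
Then sigma(z) = 1/(1 + 0.9231) = 0.5200.

0.5200


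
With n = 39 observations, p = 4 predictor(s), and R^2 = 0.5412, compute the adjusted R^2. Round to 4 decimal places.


Adjusted R^2 = 1 - (1 - R^2) * (n-1)/(n-p-1).
(1 - R^2) = 0.4588.
(n-1)/(n-p-1) = 38/34.
(1 - R^2) * (n-1) = 0.4588 * 38 = 17.4344.
Divide by (n-p-1): 17.4344 / 34 = 0.5128.
Adj R^2 = 1 - 0.5128 = 0.4872.

0.4872


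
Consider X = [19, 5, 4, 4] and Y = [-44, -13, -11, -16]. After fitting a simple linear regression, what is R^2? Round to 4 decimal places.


Fit the OLS line: b0 = -4.3580, b1 = -2.0802.
SSres = 16.9568.
SStot = 718.0000.
R^2 = 1 - 16.9568/718.0000 = 0.9764.

0.9764


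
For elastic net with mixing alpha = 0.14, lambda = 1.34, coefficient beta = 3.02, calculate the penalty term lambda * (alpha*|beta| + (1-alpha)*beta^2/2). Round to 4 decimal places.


alpha * |beta| = 0.14 * 3.02 = 0.4228.
(1-alpha) * beta^2/2 = 0.86 * 9.1204/2 = 3.9218.
Total = 1.34 * (0.4228 + 3.9218) = 5.8217.

5.8217


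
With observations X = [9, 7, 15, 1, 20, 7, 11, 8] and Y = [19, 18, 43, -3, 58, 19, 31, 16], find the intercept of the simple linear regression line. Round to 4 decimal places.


Compute b1 = 3.2298 from the OLS formula.
With xbar = 9.7500 and ybar = 25.1250, the intercept is:
b0 = 25.1250 - 3.2298 * 9.7500 = -6.3660.

-6.3660


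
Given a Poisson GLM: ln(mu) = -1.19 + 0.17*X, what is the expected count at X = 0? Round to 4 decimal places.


Linear predictor: eta = -1.19 + (0.17)(0) = -1.1900.
Expected count: mu = exp(-1.1900) = 0.3042.

0.3042


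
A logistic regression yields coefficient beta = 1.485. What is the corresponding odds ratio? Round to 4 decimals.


Odds ratio = exp(beta) = exp(1.485).
= 4.4150.

4.4150


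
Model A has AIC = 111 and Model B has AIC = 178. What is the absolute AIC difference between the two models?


Compute |111 - 178| = 67.
Model A has the smaller AIC.

67


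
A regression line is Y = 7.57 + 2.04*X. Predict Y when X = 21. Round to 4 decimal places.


Predicted value:
Y = 7.57 + (2.04)(21) = 7.57 + 42.8400 = 50.4100.

50.4100


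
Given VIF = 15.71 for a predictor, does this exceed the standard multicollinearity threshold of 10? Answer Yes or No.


Compare VIF = 15.71 to the threshold of 10.
15.71 >= 10, so the answer is Yes.

Yes


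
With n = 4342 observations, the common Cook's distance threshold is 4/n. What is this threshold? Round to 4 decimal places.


Using the rule of thumb:
Threshold = 4 / 4342 = 0.0009.

0.0009


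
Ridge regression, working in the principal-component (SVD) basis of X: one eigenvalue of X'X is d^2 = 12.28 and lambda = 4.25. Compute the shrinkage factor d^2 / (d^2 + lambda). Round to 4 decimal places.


Compute the denominator: 12.28 + 4.25 = 16.5300.
Shrinkage factor = 12.28 / 16.5300 = 0.7429.

0.7429


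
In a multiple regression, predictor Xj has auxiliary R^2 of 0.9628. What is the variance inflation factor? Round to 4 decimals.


Denominator: 1 - 0.9628 = 0.0372.
VIF = 1 / 0.0372 = 26.8817.

26.8817


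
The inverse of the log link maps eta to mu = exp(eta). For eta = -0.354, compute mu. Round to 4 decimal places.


mu = exp(eta) = exp(-0.354).
= 0.7019.

0.7019


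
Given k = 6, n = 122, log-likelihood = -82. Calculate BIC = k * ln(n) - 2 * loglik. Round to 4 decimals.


k * ln(n) = 6 * ln(122) = 6 * 4.804021 = 28.824126.
-2 * loglik = -2 * (-82) = 164.
BIC = 28.824126 + 164 = 192.824126, which rounds to 192.8241.

192.8241


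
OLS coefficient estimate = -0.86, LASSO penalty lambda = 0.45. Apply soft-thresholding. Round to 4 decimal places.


Check: |-0.86| = 0.86 vs lambda = 0.45.
Since |beta| > lambda, coefficient = sign(beta)*(|beta| - lambda) = -0.4100.
Soft-thresholded coefficient = -0.4100.

-0.4100
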